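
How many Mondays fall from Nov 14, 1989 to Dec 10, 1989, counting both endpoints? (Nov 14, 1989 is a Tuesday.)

3

Nov 14, 1989 is a Tuesday; the first Monday on or after it is Nov 20, 1989 (6 days later).
From Nov 20, 1989 to Dec 10, 1989: 10 + 10 = 20 days (rest of Nov, Dec).
20 ÷ 7 = 2 full weeks with remainder 6, so 2 more Mondays after the first → 3.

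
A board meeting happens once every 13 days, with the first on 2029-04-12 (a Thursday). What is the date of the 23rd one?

2030-01-23

The 23rd occurrence is 22 intervals after the first: 22 × 13 = 286 days after 2029-04-12.
April has 30 days — 18 days to the end of April leaves 268.
May has 31 days (237 left).
June has 30 days (207 left).
July has 31 days (176 left).
August has 31 days (145 left).
September has 30 days (115 left).
October has 31 days (84 left).
November has 30 days (54 left).
December has 31 days (23 left).
23 days into January → 2030-01-23.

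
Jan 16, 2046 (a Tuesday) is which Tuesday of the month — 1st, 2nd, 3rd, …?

Day 16 falls in week ⌈16/7⌉ of the month.
Days 1–7 hold the 1st Tuesday, 8–14 the 2nd, 15–21 the 3rd, 22–28 the 4th, 29–31 the 5th.
16 is in the range for the 3rd.

3rd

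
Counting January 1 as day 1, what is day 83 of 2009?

January has 31 days (83 − 31 = 52 remain).
February has 28 days (52 − 28 = 24 remain).
24 into March → March 24.

24 March 2009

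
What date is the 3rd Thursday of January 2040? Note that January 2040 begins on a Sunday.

19 January 2040

January 2040 begins on a Sunday, so the first Thursday is January 5 (4 days later).
The 3rd Thursday is 2 weeks later: 5 + 14 = 19.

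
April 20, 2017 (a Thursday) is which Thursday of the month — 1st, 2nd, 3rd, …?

3rd

Day 20 falls in week ⌈20/7⌉ of the month.
Days 1–7 hold the 1st Thursday, 8–14 the 2nd, 15–21 the 3rd, 22–28 the 4th, 29–31 the 5th.
20 is in the range for the 3rd.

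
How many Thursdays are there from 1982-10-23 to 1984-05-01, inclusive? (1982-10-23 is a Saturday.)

79

1982-10-23 is a Saturday; the first Thursday on or after it is 1982-10-28 (5 days later).
From 1982-10-28 to 1984-05-01: 64 + 365 + 122 = 551 days (rest of 1982, 1983, to 1984-05-01 in 1984).
551 ÷ 7 = 78 full weeks with remainder 5, so 78 more Thursdays after the first → 79.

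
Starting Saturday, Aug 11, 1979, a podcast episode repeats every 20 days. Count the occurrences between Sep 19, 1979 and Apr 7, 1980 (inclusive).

11

Occurrences land 20·i days after Aug 11, 1979 for i = 0, 1, 2, …
Sep 19, 1979 is 39 days after the start; 39 ÷ 20 = 1 remainder 19; since the remainder is 19, round up to i = 2. First occurrence in the window: #3 on Sep 20, 1979 (2×20 = 40 days in).
Apr 7, 1980 is 240 days after the start; 240 ÷ 20 = 12 remainder 0. Last occurrence in the window: #13 on Apr 7, 1980.
Occurrences #3 through #13: 11 in total.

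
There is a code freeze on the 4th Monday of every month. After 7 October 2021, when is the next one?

October 2021 starts on a Friday; its first Monday is the 4th, so the 4th Monday is the 25th — 25 October 2021.
25 October 2021 is after 7 October 2021, so that is the next one.

25 October 2021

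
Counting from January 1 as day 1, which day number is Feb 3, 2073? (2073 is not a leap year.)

34

Days in months before Feb: 31 = 31.
Plus 3 days into Feb → day 34.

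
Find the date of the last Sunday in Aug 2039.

The first Sunday of Aug 2039 is Aug 7.
Aug 2039 has 31 days. Adding weeks: 7, 14, 21, 28 — the last one ≤ 31 is the 28th.

Aug 28, 2039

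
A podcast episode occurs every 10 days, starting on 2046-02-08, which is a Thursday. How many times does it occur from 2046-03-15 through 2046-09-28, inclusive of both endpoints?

20

Occurrences land 10·i days after 2046-02-08 for i = 0, 1, 2, …
2046-03-15 is 35 days after the start; 35 ÷ 10 = 3 remainder 5; since the remainder is 5, round up to i = 4. First occurrence in the window: #5 on 2046-03-20 (4×10 = 40 days in).
2046-09-28 is 232 days after the start; 232 ÷ 10 = 23 remainder 2. Last occurrence in the window: #24 on 2046-09-26.
Occurrences #5 through #24: 20 in total.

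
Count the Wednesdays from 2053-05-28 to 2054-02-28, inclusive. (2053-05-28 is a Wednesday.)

40

2053-05-28 is a Wednesday; the first Wednesday on or after it is 2053-05-28.
From 2053-05-28 to 2054-02-28: 3 + 30 + 31 + 31 + 30 + 31 + 30 + 31 + 31 + 28 = 276 days (rest of May, June, July, August, September, October, November, December, January, February).
276 ÷ 7 = 39 full weeks with remainder 3, so 39 more Wednesdays after the first → 40.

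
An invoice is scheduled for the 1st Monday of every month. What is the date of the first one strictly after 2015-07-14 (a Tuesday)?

July 2015 starts on a Wednesday, so its 1st Monday is 2015-07-06 (5 days in).
That is not after 2015-07-14, so look at August 2015.
August 2015 starts on a Saturday, so its 1st Monday is 2015-08-03 (2 days in).

2015-08-03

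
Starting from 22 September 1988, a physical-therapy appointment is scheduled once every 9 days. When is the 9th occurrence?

The 9th occurrence is 8 intervals after the first: 8 × 9 = 72 days after 22 September 1988.
September has 30 days — 8 days to the end of September leaves 64.
October has 31 days (33 left).
November has 30 days (3 left).
3 days into December → 3 December 1988.

3 December 1988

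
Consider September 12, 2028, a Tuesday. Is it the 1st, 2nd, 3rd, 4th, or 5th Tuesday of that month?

Day 12 falls in week ⌈12/7⌉ of the month.
Days 1–7 hold the 1st Tuesday, 8–14 the 2nd, 15–21 the 3rd, 22–28 the 4th, 29–31 the 5th.
12 is in the range for the 2nd.

2nd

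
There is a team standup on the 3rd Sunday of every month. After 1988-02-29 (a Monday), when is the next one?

February 1988 starts on a Monday; its first Sunday is the 7th, so the 3rd Sunday is the 21st — 1988-02-21.
That is not after 1988-02-29, so look at March 1988.
March 1988 starts on a Tuesday; its first Sunday is the 6th, so the 3rd Sunday is the 20th — 1988-03-20.

1988-03-20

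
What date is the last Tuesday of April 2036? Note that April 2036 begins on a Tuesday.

29 April 2036

April 2036 begins on a Tuesday, so the first Tuesday is April 1.
April 2036 has 30 days. Adding weeks: 1, 8, 15, 22, 29 — the last one ≤ 30 is the 29th.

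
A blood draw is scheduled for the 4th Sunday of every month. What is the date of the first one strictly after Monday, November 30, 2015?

November 2015 starts on a Sunday; its first Sunday is the 1st, so the 4th Sunday is the 22nd — November 22, 2015.
That is not after November 30, 2015, so look at December 2015.
December 2015 starts on a Tuesday; its first Sunday is the 6th, so the 4th Sunday is the 27th — December 27, 2015.

December 27, 2015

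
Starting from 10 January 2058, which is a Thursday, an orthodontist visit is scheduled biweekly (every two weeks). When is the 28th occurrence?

23 January 2059

The 28th occurrence is 27 intervals after the first: 27 × 14 = 378 days after 10 January 2058.
January has 31 days — 21 days to the end of January leaves 357.
February has 28 days (329 left).
March has 31 days (298 left).
April has 30 days (268 left).
May has 31 days (237 left).
June has 30 days (207 left).
July has 31 days (176 left).
August has 31 days (145 left).
September has 30 days (115 left).
October has 31 days (84 left).
November has 30 days (54 left).
December has 31 days (23 left).
23 days into January → 23 January 2059.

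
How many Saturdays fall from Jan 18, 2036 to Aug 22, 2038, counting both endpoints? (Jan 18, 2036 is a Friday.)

Jan 18, 2036 is a Friday; the first Saturday on or after it is Jan 19, 2036 (1 day later).
From Jan 19, 2036 to Aug 22, 2038: 347 + 365 + 234 = 946 days (rest of 2036, 2037, to Aug 22, 2038 in 2038).
946 ÷ 7 = 135 full weeks with remainder 1, so 135 more Saturdays after the first → 136.

136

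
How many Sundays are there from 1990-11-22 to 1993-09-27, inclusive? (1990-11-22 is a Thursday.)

149

1990-11-22 is a Thursday; the first Sunday on or after it is 1990-11-25 (3 days later).
From 1990-11-25 to 1993-09-27: 36 + 365 + 366 + 270 = 1037 days (rest of 1990, 1991, 1992, to 1993-09-27 in 1993).
1037 ÷ 7 = 148 full weeks with remainder 1, so 148 more Sundays after the first → 149.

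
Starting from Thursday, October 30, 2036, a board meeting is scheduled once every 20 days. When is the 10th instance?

April 28, 2037

The 10th occurrence is 9 intervals after the first: 9 × 20 = 180 days after October 30, 2036.
October has 31 days — 1 day to the end of October leaves 179.
November has 30 days (149 left).
December has 31 days (118 left).
January has 31 days (87 left).
February has 28 days (59 left).
March has 31 days (28 left).
28 days into April → April 28, 2037.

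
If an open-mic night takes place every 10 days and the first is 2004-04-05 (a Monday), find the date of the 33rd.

The 33rd occurrence is 32 intervals after the first: 32 × 10 = 320 days after 2004-04-05.
April has 30 days — 25 days to the end of April leaves 295.
May has 31 days (264 left).
June has 30 days (234 left).
July has 31 days (203 left).
August has 31 days (172 left).
September has 30 days (142 left).
October has 31 days (111 left).
November has 30 days (81 left).
December has 31 days (50 left).
January has 31 days (19 left).
19 days into February → 2005-02-19.

2005-02-19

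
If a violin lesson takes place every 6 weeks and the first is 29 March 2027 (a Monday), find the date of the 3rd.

21 June 2027

The 3rd occurrence is 2 intervals after the first: 2 × 42 = 84 days after 29 March 2027.
March has 31 days — 2 days to the end of March leaves 82.
April has 30 days (52 left).
May has 31 days (21 left).
21 days into June → 21 June 2027.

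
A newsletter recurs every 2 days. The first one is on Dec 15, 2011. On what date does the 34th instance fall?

Feb 19, 2012

The 34th occurrence is 33 intervals after the first: 33 × 2 = 66 days after Dec 15, 2011.
Dec has 31 days — 16 days to the end of Dec leaves 50.
Jan has 31 days (19 left).
19 days into Feb → Feb 19, 2012.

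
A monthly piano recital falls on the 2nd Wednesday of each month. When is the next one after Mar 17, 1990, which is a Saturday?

Mar 1990 starts on a Thursday; its first Wednesday is the 7th, so the 2nd Wednesday is the 14th — Mar 14, 1990.
That is not after Mar 17, 1990, so look at Apr 1990.
Apr 1990 starts on a Sunday; its first Wednesday is the 4th, so the 2nd Wednesday is the 11th — Apr 11, 1990.

Apr 11, 1990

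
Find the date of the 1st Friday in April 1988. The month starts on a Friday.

April 1988 begins on a Friday, so the first Friday is April 1.

1988-04-01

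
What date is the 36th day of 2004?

Jan has 31 days (36 − 31 = 5 remain).
5 into Feb → Feb 5.

Feb 5, 2004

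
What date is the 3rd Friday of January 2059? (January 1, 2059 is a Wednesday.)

17 January 2059

January 2059 begins on a Wednesday, so the first Friday is January 3 (2 days later).
The 3rd Friday is 2 weeks later: 3 + 14 = 17.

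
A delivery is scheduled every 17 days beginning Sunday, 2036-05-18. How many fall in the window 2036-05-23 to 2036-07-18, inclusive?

Occurrences land 17·i days after 2036-05-18 for i = 0, 1, 2, …
2036-05-23 is 5 days after the start; 5 ÷ 17 = 0 remainder 5; since the remainder is 5, round up to i = 1. First occurrence in the window: #2 on 2036-06-04 (1×17 = 17 days in).
2036-07-18 is 61 days after the start; 61 ÷ 17 = 3 remainder 10. Last occurrence in the window: #4 on 2036-07-08.
Occurrences #2 through #4: 3 in total.

3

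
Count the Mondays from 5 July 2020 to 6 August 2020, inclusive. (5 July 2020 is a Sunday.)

5

5 July 2020 is a Sunday; the first Monday on or after it is 6 July 2020 (1 day later).
From 6 July 2020 to 6 August 2020: 25 + 6 = 31 days (rest of July, August).
31 ÷ 7 = 4 full weeks with remainder 3, so 4 more Mondays after the first → 5.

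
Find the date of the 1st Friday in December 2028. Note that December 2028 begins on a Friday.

December 2028 begins on a Friday, so the first Friday is December 1.

1 December 2028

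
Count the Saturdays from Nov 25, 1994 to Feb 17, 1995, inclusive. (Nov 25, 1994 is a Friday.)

Nov 25, 1994 is a Friday; the first Saturday on or after it is Nov 26, 1994 (1 day later).
From Nov 26, 1994 to Feb 17, 1995: 4 + 31 + 31 + 17 = 83 days (rest of Nov, Dec, Jan, Feb).
83 ÷ 7 = 11 full weeks with remainder 6, so 11 more Saturdays after the first → 12.

12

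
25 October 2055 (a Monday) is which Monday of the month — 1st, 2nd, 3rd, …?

4th

Day 25 falls in week ⌈25/7⌉ of the month.
Days 1–7 hold the 1st Monday, 8–14 the 2nd, 15–21 the 3rd, 22–28 the 4th, 29–31 the 5th.
25 is in the range for the 4th.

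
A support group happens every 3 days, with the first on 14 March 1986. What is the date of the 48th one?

2 August 1986

The 48th occurrence is 47 intervals after the first: 47 × 3 = 141 days after 14 March 1986.
March has 31 days — 17 days to the end of March leaves 124.
April has 30 days (94 left).
May has 31 days (63 left).
June has 30 days (33 left).
July has 31 days (2 left).
2 days into August → 2 August 1986.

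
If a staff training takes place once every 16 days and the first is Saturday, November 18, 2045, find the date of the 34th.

April 30, 2047

The 34th occurrence is 33 intervals after the first: 33 × 16 = 528 days after November 18, 2045.
November has 30 days — 12 days to the end of November leaves 516.
From end of November to end of 2045 is 31 days (485 left).
2046 has 365 days (120 left).
January has 31 days (89 left).
February has 28 days (61 left).
March has 31 days (30 left).
30 days into April → April 30, 2047.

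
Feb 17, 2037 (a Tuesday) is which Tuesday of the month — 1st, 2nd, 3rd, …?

Day 17 falls in week ⌈17/7⌉ of the month.
Days 1–7 hold the 1st Tuesday, 8–14 the 2nd, 15–21 the 3rd, 22–28 the 4th, 29–31 the 5th.
17 is in the range for the 3rd.

3rd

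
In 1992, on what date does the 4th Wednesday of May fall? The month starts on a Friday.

1992-05-27

May 1992 begins on a Friday, so the first Wednesday is May 6 (5 days later).
The 4th Wednesday is 3 weeks later: 6 + 21 = 27.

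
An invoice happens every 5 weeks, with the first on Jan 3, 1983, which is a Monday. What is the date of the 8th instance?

The 8th occurrence is 7 intervals after the first: 7 × 35 = 245 days after Jan 3, 1983.
Jan has 31 days — 28 days to the end of Jan leaves 217.
Feb has 28 days (189 left).
Mar has 31 days (158 left).
Apr has 30 days (128 left).
May has 31 days (97 left).
Jun has 30 days (67 left).
Jul has 31 days (36 left).
Aug has 31 days (5 left).
5 days into Sep → Sep 5, 1983.

Sep 5, 1983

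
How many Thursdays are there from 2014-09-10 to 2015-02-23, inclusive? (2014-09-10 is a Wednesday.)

24

2014-09-10 is a Wednesday; the first Thursday on or after it is 2014-09-11 (1 day later).
From 2014-09-11 to 2015-02-23: 19 + 31 + 30 + 31 + 31 + 23 = 165 days (rest of September, October, November, December, January, February).
165 ÷ 7 = 23 full weeks with remainder 4, so 23 more Thursdays after the first → 24.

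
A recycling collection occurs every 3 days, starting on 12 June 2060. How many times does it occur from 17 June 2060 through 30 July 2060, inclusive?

15

Occurrences land 3·i days after 12 June 2060 for i = 0, 1, 2, …
17 June 2060 is 5 days after the start; 5 ÷ 3 = 1 remainder 2; since the remainder is 2, round up to i = 2. First occurrence in the window: #3 on 18 June 2060 (2×3 = 6 days in).
30 July 2060 is 48 days after the start; 48 ÷ 3 = 16 remainder 0. Last occurrence in the window: #17 on 30 July 2060.
Occurrences #3 through #17: 15 in total.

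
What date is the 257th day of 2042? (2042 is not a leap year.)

January has 31 days (257 − 31 = 226 remain).
February has 28 days (226 − 28 = 198 remain).
March has 31 days (198 − 31 = 167 remain).
April has 30 days (167 − 30 = 137 remain).
May has 31 days (137 − 31 = 106 remain).
June has 30 days (106 − 30 = 76 remain).
July has 31 days (76 − 31 = 45 remain).
August has 31 days (45 − 31 = 14 remain).
14 into September → September 14.

14 September 2042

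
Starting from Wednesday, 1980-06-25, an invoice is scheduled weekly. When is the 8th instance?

The 8th occurrence is 7 intervals after the first: 7 × 7 = 49 days after 1980-06-25.
June has 30 days — 5 days to the end of June leaves 44.
July has 31 days (13 left).
13 days into August → 1980-08-13.

1980-08-13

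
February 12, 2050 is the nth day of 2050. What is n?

Days in months before February: 31 = 31.
Plus 12 days into February → day 43.

43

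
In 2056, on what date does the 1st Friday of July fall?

July 2056 begins on a Saturday, so the first Friday is July 7 (6 days later).

July 7, 2056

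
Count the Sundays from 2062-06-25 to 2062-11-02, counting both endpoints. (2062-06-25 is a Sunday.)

19

2062-06-25 is a Sunday; the first Sunday on or after it is 2062-06-25.
From 2062-06-25 to 2062-11-02: 5 + 31 + 31 + 30 + 31 + 2 = 130 days (rest of June, July, August, September, October, November).
130 ÷ 7 = 18 full weeks with remainder 4, so 18 more Sundays after the first → 19.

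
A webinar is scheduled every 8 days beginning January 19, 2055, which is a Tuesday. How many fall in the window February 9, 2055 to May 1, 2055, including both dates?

Occurrences land 8·i days after January 19, 2055 for i = 0, 1, 2, …
February 9, 2055 is 21 days after the start; 21 ÷ 8 = 2 remainder 5; since the remainder is 5, round up to i = 3. First occurrence in the window: #4 on February 12, 2055 (3×8 = 24 days in).
May 1, 2055 is 102 days after the start; 102 ÷ 8 = 12 remainder 6. Last occurrence in the window: #13 on April 25, 2055.
Occurrences #4 through #13: 10 in total.

10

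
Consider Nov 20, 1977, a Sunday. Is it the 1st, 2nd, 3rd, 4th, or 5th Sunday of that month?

3rd

Day 20 falls in week ⌈20/7⌉ of the month.
Days 1–7 hold the 1st Sunday, 8–14 the 2nd, 15–21 the 3rd, 22–28 the 4th, 29–31 the 5th.
20 is in the range for the 3rd.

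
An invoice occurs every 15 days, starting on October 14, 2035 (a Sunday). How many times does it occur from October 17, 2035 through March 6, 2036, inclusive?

9

Occurrences land 15·i days after October 14, 2035 for i = 0, 1, 2, …
October 17, 2035 is 3 days after the start; 3 ÷ 15 = 0 remainder 3; since the remainder is 3, round up to i = 1. First occurrence in the window: #2 on October 29, 2035 (1×15 = 15 days in).
March 6, 2036 is 144 days after the start; 144 ÷ 15 = 9 remainder 9. Last occurrence in the window: #10 on February 26, 2036.
Occurrences #2 through #10: 9 in total.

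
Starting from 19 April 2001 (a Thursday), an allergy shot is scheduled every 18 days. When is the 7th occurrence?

The 7th occurrence is 6 intervals after the first: 6 × 18 = 108 days after 19 April 2001.
April has 30 days — 11 days to the end of April leaves 97.
May has 31 days (66 left).
June has 30 days (36 left).
July has 31 days (5 left).
5 days into August → 5 August 2001.

5 August 2001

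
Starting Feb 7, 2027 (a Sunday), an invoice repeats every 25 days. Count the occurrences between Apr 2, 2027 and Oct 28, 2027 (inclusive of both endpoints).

8

Occurrences land 25·i days after Feb 7, 2027 for i = 0, 1, 2, …
Apr 2, 2027 is 54 days after the start; 54 ÷ 25 = 2 remainder 4; since the remainder is 4, round up to i = 3. First occurrence in the window: #4 on Apr 23, 2027 (3×25 = 75 days in).
Oct 28, 2027 is 263 days after the start; 263 ÷ 25 = 10 remainder 13. Last occurrence in the window: #11 on Oct 15, 2027.
Occurrences #4 through #11: 8 in total.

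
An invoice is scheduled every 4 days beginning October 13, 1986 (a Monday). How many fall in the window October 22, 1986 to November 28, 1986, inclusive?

Occurrences land 4·i days after October 13, 1986 for i = 0, 1, 2, …
October 22, 1986 is 9 days after the start; 9 ÷ 4 = 2 remainder 1; since the remainder is 1, round up to i = 3. First occurrence in the window: #4 on October 25, 1986 (3×4 = 12 days in).
November 28, 1986 is 46 days after the start; 46 ÷ 4 = 11 remainder 2. Last occurrence in the window: #12 on November 26, 1986.
Occurrences #4 through #12: 9 in total.

9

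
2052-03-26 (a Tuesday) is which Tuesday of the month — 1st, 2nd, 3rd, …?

Day 26 falls in week ⌈26/7⌉ of the month.
Days 1–7 hold the 1st Tuesday, 8–14 the 2nd, 15–21 the 3rd, 22–28 the 4th, 29–31 the 5th.
26 is in the range for the 4th.

4th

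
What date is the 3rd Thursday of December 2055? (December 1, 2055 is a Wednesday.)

December 2055 begins on a Wednesday, so the first Thursday is December 2 (1 day later).
The 3rd Thursday is 2 weeks later: 2 + 14 = 16.

16 December 2055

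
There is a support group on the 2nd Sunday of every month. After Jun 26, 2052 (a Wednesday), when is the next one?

Jul 14, 2052

Jun 2052 starts on a Saturday; its first Sunday is the 2nd, so the 2nd Sunday is the 9th — Jun 9, 2052.
That is not after Jun 26, 2052, so look at Jul 2052.
Jul 2052 starts on a Monday; its first Sunday is the 7th, so the 2nd Sunday is the 14th — Jul 14, 2052.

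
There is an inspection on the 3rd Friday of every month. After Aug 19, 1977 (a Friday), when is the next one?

Aug 1977 starts on a Monday; its first Friday is the 5th, so the 3rd Friday is the 19th — Aug 19, 1977.
That is not after Aug 19, 1977, so look at Sep 1977.
Sep 1977 starts on a Thursday; its first Friday is the 2nd, so the 3rd Friday is the 16th — Sep 16, 1977.

Sep 16, 1977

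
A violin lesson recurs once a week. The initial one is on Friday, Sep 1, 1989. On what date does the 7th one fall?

The 7th occurrence is 6 intervals after the first: 6 × 7 = 42 days after Sep 1, 1989.
Sep has 30 days — 29 days to the end of Sep leaves 13.
13 days into Oct → Oct 13, 1989.

Oct 13, 1989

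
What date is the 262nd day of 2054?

Jan has 31 days (262 − 31 = 231 remain).
Feb has 28 days (231 − 28 = 203 remain).
Mar has 31 days (203 − 31 = 172 remain).
Apr has 30 days (172 − 30 = 142 remain).
May has 31 days (142 − 31 = 111 remain).
Jun has 30 days (111 − 30 = 81 remain).
Jul has 31 days (81 − 31 = 50 remain).
Aug has 31 days (50 − 31 = 19 remain).
19 into Sep → Sep 19.

Sep 19, 2054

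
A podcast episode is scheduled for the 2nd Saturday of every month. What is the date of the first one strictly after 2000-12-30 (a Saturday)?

December 2000 starts on a Friday; its first Saturday is the 2nd, so the 2nd Saturday is the 9th — 2000-12-09.
That is not after 2000-12-30, so look at January 2001.
January 2001 starts on a Monday; its first Saturday is the 6th, so the 2nd Saturday is the 13th — 2001-01-13.

2001-01-13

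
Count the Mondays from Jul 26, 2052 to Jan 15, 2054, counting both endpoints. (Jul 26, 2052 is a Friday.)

77

Jul 26, 2052 is a Friday; the first Monday on or after it is Jul 29, 2052 (3 days later).
From Jul 29, 2052 to Jan 15, 2054: 155 + 365 + 15 = 535 days (rest of 2052, 2053, to Jan 15, 2054 in 2054).
535 ÷ 7 = 76 full weeks with remainder 3, so 76 more Mondays after the first → 77.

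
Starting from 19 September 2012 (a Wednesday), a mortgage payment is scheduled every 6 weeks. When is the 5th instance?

6 March 2013

The 5th occurrence is 4 intervals after the first: 4 × 42 = 168 days after 19 September 2012.
September has 30 days — 11 days to the end of September leaves 157.
October has 31 days (126 left).
November has 30 days (96 left).
December has 31 days (65 left).
January has 31 days (34 left).
February has 28 days (6 left).
6 days into March → 6 March 2013.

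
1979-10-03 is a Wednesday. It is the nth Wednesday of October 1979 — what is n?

Day 3 falls in week ⌈3/7⌉ of the month.
Days 1–7 hold the 1st Wednesday, 8–14 the 2nd, 15–21 the 3rd, 22–28 the 4th, 29–31 the 5th.
3 is in the range for the 1st.

1st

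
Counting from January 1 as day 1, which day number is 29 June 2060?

Days in months before June: 31 + 29 + 31 + 30 + 31 = 152.
Plus 29 days into June → day 181.

181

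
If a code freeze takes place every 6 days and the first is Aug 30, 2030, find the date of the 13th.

The 13th occurrence is 12 intervals after the first: 12 × 6 = 72 days after Aug 30, 2030.
Aug has 31 days — 1 day to the end of Aug leaves 71.
Sep has 30 days (41 left).
Oct has 31 days (10 left).
10 days into Nov → Nov 10, 2030.

Nov 10, 2030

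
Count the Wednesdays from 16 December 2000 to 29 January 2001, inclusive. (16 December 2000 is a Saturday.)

6

16 December 2000 is a Saturday; the first Wednesday on or after it is 20 December 2000 (4 days later).
From 20 December 2000 to 29 January 2001: 11 + 29 = 40 days (rest of December, January).
40 ÷ 7 = 5 full weeks with remainder 5, so 5 more Wednesdays after the first → 6.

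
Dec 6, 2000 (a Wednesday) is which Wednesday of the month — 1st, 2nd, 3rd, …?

1st

Day 6 falls in week ⌈6/7⌉ of the month.
Days 1–7 hold the 1st Wednesday, 8–14 the 2nd, 15–21 the 3rd, 22–28 the 4th, 29–31 the 5th.
6 is in the range for the 1st.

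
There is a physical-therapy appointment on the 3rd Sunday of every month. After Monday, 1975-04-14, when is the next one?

1975-04-20

April 1975 starts on a Tuesday; its first Sunday is the 6th, so the 3rd Sunday is the 20th — 1975-04-20.
1975-04-20 is after 1975-04-14, so that is the next one.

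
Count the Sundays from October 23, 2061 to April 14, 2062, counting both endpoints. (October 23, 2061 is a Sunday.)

25

October 23, 2061 is a Sunday; the first Sunday on or after it is October 23, 2061.
From October 23, 2061 to April 14, 2062: 8 + 30 + 31 + 31 + 28 + 31 + 14 = 173 days (rest of October, November, December, January, February, March, April).
173 ÷ 7 = 24 full weeks with remainder 5, so 24 more Sundays after the first → 25.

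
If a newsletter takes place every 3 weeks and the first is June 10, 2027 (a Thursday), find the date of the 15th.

The 15th occurrence is 14 intervals after the first: 14 × 21 = 294 days after June 10, 2027.
June has 30 days — 20 days to the end of June leaves 274.
July has 31 days (243 left).
August has 31 days (212 left).
September has 30 days (182 left).
October has 31 days (151 left).
November has 30 days (121 left).
December has 31 days (90 left).
January has 31 days (59 left).
February has 29 days (30 left).
30 days into March → March 30, 2028.

March 30, 2028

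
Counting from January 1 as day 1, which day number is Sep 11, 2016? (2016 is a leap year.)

255

Days in months before Sep: 31 + 29 + 31 + 30 + 31 + 30 + 31 + 31 = 244.
Plus 11 days into Sep → day 255.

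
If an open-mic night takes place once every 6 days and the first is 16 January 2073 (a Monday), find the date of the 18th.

The 18th occurrence is 17 intervals after the first: 17 × 6 = 102 days after 16 January 2073.
January has 31 days — 15 days to the end of January leaves 87.
February has 28 days (59 left).
March has 31 days (28 left).
28 days into April → 28 April 2073.

28 April 2073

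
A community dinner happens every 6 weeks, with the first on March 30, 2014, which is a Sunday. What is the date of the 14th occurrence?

The 14th occurrence is 13 intervals after the first: 13 × 42 = 546 days after March 30, 2014.
March has 31 days — 1 day to the end of March leaves 545.
From end of March to end of 2014 is 275 days (270 left).
January has 31 days (239 left).
February has 28 days (211 left).
March has 31 days (180 left).
April has 30 days (150 left).
May has 31 days (119 left).
June has 30 days (89 left).
July has 31 days (58 left).
August has 31 days (27 left).
27 days into September → September 27, 2015.

September 27, 2015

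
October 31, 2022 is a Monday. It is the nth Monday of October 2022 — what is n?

5th

Day 31 falls in week ⌈31/7⌉ of the month.
Days 1–7 hold the 1st Monday, 8–14 the 2nd, 15–21 the 3rd, 22–28 the 4th, 29–31 the 5th.
31 is in the range for the 5th.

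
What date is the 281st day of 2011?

8 October 2011

January has 31 days (281 − 31 = 250 remain).
February has 28 days (250 − 28 = 222 remain).
March has 31 days (222 − 31 = 191 remain).
April has 30 days (191 − 30 = 161 remain).
May has 31 days (161 − 31 = 130 remain).
June has 30 days (130 − 30 = 100 remain).
July has 31 days (100 − 31 = 69 remain).
August has 31 days (69 − 31 = 38 remain).
September has 30 days (38 − 30 = 8 remain).
8 into October → October 8.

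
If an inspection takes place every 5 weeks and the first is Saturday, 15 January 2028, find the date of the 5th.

The 5th occurrence is 4 intervals after the first: 4 × 35 = 140 days after 15 January 2028.
January has 31 days — 16 days to the end of January leaves 124.
February has 29 days (95 left).
March has 31 days (64 left).
April has 30 days (34 left).
May has 31 days (3 left).
3 days into June → 3 June 2028.

3 June 2028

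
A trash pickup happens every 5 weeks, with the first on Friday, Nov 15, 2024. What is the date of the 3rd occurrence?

The 3rd occurrence is 2 intervals after the first: 2 × 35 = 70 days after Nov 15, 2024.
Nov has 30 days — 15 days to the end of Nov leaves 55.
Dec has 31 days (24 left).
24 days into Jan → Jan 24, 2025.

Jan 24, 2025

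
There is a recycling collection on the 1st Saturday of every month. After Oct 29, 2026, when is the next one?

Nov 7, 2026

Oct 2026 starts on a Thursday, so its 1st Saturday is Oct 3, 2026 (2 days in).
That is not after Oct 29, 2026, so look at Nov 2026.
Nov 2026 starts on a Sunday, so its 1st Saturday is Nov 7, 2026 (6 days in).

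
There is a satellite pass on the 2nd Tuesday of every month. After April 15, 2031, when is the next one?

May 13, 2031

April 2031 starts on a Tuesday; its first Tuesday is the 1st, so the 2nd Tuesday is the 8th — April 8, 2031.
That is not after April 15, 2031, so look at May 2031.
May 2031 starts on a Thursday; its first Tuesday is the 6th, so the 2nd Tuesday is the 13th — May 13, 2031.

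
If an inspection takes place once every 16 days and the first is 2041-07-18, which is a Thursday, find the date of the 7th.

The 7th occurrence is 6 intervals after the first: 6 × 16 = 96 days after 2041-07-18.
July has 31 days — 13 days to the end of July leaves 83.
August has 31 days (52 left).
September has 30 days (22 left).
22 days into October → 2041-10-22.

2041-10-22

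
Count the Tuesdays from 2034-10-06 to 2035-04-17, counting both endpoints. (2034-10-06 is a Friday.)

2034-10-06 is a Friday; the first Tuesday on or after it is 2034-10-10 (4 days later).
From 2034-10-10 to 2035-04-17: 21 + 30 + 31 + 31 + 28 + 31 + 17 = 189 days (rest of October, November, December, January, February, March, April).
189 ÷ 7 = 27 full weeks with remainder 0, so 27 more Tuesdays after the first → 28.

28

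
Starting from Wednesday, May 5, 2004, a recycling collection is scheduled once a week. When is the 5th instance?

June 2, 2004

The 5th occurrence is 4 intervals after the first: 4 × 7 = 28 days after May 5, 2004.
May has 31 days — 26 days to the end of May leaves 2.
2 days into June → June 2, 2004.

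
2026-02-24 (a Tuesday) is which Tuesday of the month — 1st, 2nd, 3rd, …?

4th

Day 24 falls in week ⌈24/7⌉ of the month.
Days 1–7 hold the 1st Tuesday, 8–14 the 2nd, 15–21 the 3rd, 22–28 the 4th, 29–31 the 5th.
24 is in the range for the 4th.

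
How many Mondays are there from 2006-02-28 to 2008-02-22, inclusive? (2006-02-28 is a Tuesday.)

2006-02-28 is a Tuesday; the first Monday on or after it is 2006-03-06 (6 days later).
From 2006-03-06 to 2008-02-22: 300 + 365 + 53 = 718 days (rest of 2006, 2007, to 2008-02-22 in 2008).
718 ÷ 7 = 102 full weeks with remainder 4, so 102 more Mondays after the first → 103.

103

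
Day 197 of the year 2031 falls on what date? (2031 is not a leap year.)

Jul 16, 2031

Jan has 31 days (197 − 31 = 166 remain).
Feb has 28 days (166 − 28 = 138 remain).
Mar has 31 days (138 − 31 = 107 remain).
Apr has 30 days (107 − 30 = 77 remain).
May has 31 days (77 − 31 = 46 remain).
Jun has 30 days (46 − 30 = 16 remain).
16 into Jul → Jul 16.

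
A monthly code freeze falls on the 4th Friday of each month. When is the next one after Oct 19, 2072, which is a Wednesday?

Oct 28, 2072

Oct 2072 starts on a Saturday; its first Friday is the 7th, so the 4th Friday is the 28th — Oct 28, 2072.
Oct 28, 2072 is after Oct 19, 2072, so that is the next one.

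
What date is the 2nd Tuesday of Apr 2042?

Apr 8, 2042

The first Tuesday of Apr 2042 is Apr 1.
The 2nd Tuesday is 1 weeks later: 1 + 7 = 8.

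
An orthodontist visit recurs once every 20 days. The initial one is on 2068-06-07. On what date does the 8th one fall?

The 8th occurrence is 7 intervals after the first: 7 × 20 = 140 days after 2068-06-07.
June has 30 days — 23 days to the end of June leaves 117.
July has 31 days (86 left).
August has 31 days (55 left).
September has 30 days (25 left).
25 days into October → 2068-10-25.

2068-10-25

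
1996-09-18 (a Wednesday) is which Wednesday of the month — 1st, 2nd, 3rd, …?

3rd

Day 18 falls in week ⌈18/7⌉ of the month.
Days 1–7 hold the 1st Wednesday, 8–14 the 2nd, 15–21 the 3rd, 22–28 the 4th, 29–31 the 5th.
18 is in the range for the 3rd.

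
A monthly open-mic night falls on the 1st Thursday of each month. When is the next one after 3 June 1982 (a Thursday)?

1 July 1982

June 1982 starts on a Tuesday, so its 1st Thursday is 3 June 1982 (2 days in).
That is not after 3 June 1982, so look at July 1982.
July 1982 starts on a Thursday, so its 1st Thursday is 1 July 1982.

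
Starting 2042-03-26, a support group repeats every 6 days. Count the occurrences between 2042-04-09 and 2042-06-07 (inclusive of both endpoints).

10

Occurrences land 6·i days after 2042-03-26 for i = 0, 1, 2, …
2042-04-09 is 14 days after the start; 14 ÷ 6 = 2 remainder 2; since the remainder is 2, round up to i = 3. First occurrence in the window: #4 on 2042-04-13 (3×6 = 18 days in).
2042-06-07 is 73 days after the start; 73 ÷ 6 = 12 remainder 1. Last occurrence in the window: #13 on 2042-06-06.
Occurrences #4 through #13: 10 in total.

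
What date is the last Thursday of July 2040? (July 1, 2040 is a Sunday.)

July 26, 2040

July 2040 begins on a Sunday, so the first Thursday is July 5 (4 days later).
July 2040 has 31 days. Adding weeks: 5, 12, 19, 26 — the last one ≤ 31 is the 26th.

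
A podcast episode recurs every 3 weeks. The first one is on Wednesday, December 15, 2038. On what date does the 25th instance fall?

The 25th occurrence is 24 intervals after the first: 24 × 21 = 504 days after December 15, 2038.
December has 31 days — 16 days to the end of December leaves 488.
2039 has 365 days (123 left).
January has 31 days (92 left).
February has 29 days (63 left).
March has 31 days (32 left).
April has 30 days (2 left).
2 days into May → May 2, 2040.

May 2, 2040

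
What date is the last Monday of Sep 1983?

Sep 26, 1983

Sep 1983 begins on a Thursday, so the first Monday is Sep 5 (4 days later).
Sep 1983 has 30 days. Adding weeks: 5, 12, 19, 26 — the last one ≤ 30 is the 26th.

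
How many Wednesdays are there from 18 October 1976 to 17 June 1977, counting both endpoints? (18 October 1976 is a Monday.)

35

18 October 1976 is a Monday; the first Wednesday on or after it is 20 October 1976 (2 days later).
From 20 October 1976 to 17 June 1977: 11 + 30 + 31 + 31 + 28 + 31 + 30 + 31 + 17 = 240 days (rest of October, November, December, January, February, March, April, May, June).
240 ÷ 7 = 34 full weeks with remainder 2, so 34 more Wednesdays after the first → 35.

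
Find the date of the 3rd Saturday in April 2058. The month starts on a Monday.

20 April 2058

April 2058 begins on a Monday, so the first Saturday is April 6 (5 days later).
The 3rd Saturday is 2 weeks later: 6 + 14 = 20.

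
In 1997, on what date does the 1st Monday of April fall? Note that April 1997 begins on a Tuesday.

April 7, 1997

April 1997 begins on a Tuesday, so the first Monday is April 7 (6 days later).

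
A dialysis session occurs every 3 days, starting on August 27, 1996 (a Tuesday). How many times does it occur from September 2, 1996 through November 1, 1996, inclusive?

21

Occurrences land 3·i days after August 27, 1996 for i = 0, 1, 2, …
September 2, 1996 is 6 days after the start; 6 ÷ 3 = 2 remainder 0. First occurrence in the window: #3 on September 2, 1996 (2×3 = 6 days in).
November 1, 1996 is 66 days after the start; 66 ÷ 3 = 22 remainder 0. Last occurrence in the window: #23 on November 1, 1996.
Occurrences #3 through #23: 21 in total.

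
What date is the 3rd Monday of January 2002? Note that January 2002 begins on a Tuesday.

21 January 2002

January 2002 begins on a Tuesday, so the first Monday is January 7 (6 days later).
The 3rd Monday is 2 weeks later: 7 + 14 = 21.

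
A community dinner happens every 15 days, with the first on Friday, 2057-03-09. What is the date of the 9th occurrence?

The 9th occurrence is 8 intervals after the first: 8 × 15 = 120 days after 2057-03-09.
March has 31 days — 22 days to the end of March leaves 98.
April has 30 days (68 left).
May has 31 days (37 left).
June has 30 days (7 left).
7 days into July → 2057-07-07.

2057-07-07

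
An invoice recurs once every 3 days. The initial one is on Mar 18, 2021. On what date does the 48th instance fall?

The 48th occurrence is 47 intervals after the first: 47 × 3 = 141 days after Mar 18, 2021.
Mar has 31 days — 13 days to the end of Mar leaves 128.
Apr has 30 days (98 left).
May has 31 days (67 left).
Jun has 30 days (37 left).
Jul has 31 days (6 left).
6 days into Aug → Aug 6, 2021.

Aug 6, 2021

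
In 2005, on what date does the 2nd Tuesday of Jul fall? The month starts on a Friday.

Jul 12, 2005

Jul 2005 begins on a Friday, so the first Tuesday is Jul 5 (4 days later).
The 2nd Tuesday is 1 weeks later: 5 + 7 = 12.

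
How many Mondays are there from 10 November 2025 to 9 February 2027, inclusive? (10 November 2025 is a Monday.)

10 November 2025 is a Monday; the first Monday on or after it is 10 November 2025.
From 10 November 2025 to 9 February 2027: 51 + 365 + 40 = 456 days (rest of 2025, 2026, to 9 February 2027 in 2027).
456 ÷ 7 = 65 full weeks with remainder 1, so 65 more Mondays after the first → 66.

66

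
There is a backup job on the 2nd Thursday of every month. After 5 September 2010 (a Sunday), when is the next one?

9 September 2010

September 2010 starts on a Wednesday; its first Thursday is the 2nd, so the 2nd Thursday is the 9th — 9 September 2010.
9 September 2010 is after 5 September 2010, so that is the next one.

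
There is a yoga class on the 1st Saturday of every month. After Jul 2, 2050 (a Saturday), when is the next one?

Aug 6, 2050

Jul 2050 starts on a Friday, so its 1st Saturday is Jul 2, 2050 (1 day in).
That is not after Jul 2, 2050, so look at Aug 2050.
Aug 2050 starts on a Monday, so its 1st Saturday is Aug 6, 2050 (5 days in).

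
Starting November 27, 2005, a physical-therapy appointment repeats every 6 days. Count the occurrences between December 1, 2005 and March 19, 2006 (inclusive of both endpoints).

Occurrences land 6·i days after November 27, 2005 for i = 0, 1, 2, …
December 1, 2005 is 4 days after the start; 4 ÷ 6 = 0 remainder 4; since the remainder is 4, round up to i = 1. First occurrence in the window: #2 on December 3, 2005 (1×6 = 6 days in).
March 19, 2006 is 112 days after the start; 112 ÷ 6 = 18 remainder 4. Last occurrence in the window: #19 on March 15, 2006.
Occurrences #2 through #19: 18 in total.

18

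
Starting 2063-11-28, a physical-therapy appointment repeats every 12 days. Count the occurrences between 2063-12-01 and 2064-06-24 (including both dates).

17

Occurrences land 12·i days after 2063-11-28 for i = 0, 1, 2, …
2063-12-01 is 3 days after the start; 3 ÷ 12 = 0 remainder 3; since the remainder is 3, round up to i = 1. First occurrence in the window: #2 on 2063-12-10 (1×12 = 12 days in).
2064-06-24 is 209 days after the start; 209 ÷ 12 = 17 remainder 5. Last occurrence in the window: #18 on 2064-06-19.
Occurrences #2 through #18: 17 in total.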